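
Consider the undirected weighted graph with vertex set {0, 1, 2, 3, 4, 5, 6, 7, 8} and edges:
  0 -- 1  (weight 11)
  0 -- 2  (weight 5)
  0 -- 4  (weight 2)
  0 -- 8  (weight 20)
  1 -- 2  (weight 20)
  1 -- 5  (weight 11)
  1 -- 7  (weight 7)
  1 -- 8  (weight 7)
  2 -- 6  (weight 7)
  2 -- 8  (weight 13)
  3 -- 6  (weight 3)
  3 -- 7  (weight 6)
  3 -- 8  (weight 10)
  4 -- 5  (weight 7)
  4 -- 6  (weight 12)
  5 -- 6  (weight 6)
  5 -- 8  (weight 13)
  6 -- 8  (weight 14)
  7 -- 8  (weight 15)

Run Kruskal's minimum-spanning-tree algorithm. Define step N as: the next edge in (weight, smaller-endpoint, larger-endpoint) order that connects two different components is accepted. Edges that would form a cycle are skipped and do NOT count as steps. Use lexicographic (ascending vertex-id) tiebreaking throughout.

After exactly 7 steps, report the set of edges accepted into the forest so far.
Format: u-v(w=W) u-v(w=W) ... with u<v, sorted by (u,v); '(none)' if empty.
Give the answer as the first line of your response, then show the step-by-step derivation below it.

0-2(w=5) 0-4(w=2) 1-7(w=7) 1-8(w=7) 3-6(w=3) 3-7(w=6) 5-6(w=6)

step 1: add edge 0-4 (w=2); MST = {0-4(w=2)}
step 2: add edge 3-6 (w=3); MST = {0-4(w=2) 3-6(w=3)}
step 3: add edge 0-2 (w=5); MST = {0-2(w=5) 0-4(w=2) 3-6(w=3)}
step 4: add edge 3-7 (w=6); MST = {0-2(w=5) 0-4(w=2) 3-6(w=3) 3-7(w=6)}
step 5: add edge 5-6 (w=6); MST = {0-2(w=5) 0-4(w=2) 3-6(w=3) 3-7(w=6) 5-6(w=6)}
step 6: add edge 1-7 (w=7); MST = {0-2(w=5) 0-4(w=2) 1-7(w=7) 3-6(w=3) 3-7(w=6) 5-6(w=6)}
step 7: add edge 1-8 (w=7); MST = {0-2(w=5) 0-4(w=2) 1-7(w=7) 1-8(w=7) 3-6(w=3) 3-7(w=6) 5-6(w=6)}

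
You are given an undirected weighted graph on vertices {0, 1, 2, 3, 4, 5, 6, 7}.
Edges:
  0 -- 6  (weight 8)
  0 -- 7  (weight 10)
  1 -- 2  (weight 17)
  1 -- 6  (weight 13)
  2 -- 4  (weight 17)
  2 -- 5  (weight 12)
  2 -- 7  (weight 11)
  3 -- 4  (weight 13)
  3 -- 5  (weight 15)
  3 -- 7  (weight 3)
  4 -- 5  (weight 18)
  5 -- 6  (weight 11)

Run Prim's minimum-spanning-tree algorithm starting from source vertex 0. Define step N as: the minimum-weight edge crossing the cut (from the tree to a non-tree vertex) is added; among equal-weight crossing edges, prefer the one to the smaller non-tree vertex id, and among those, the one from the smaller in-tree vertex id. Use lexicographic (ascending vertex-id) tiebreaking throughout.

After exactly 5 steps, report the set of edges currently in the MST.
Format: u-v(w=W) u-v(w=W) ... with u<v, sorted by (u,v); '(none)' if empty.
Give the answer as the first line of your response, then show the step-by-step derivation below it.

0-6(w=8) 0-7(w=10) 2-7(w=11) 3-7(w=3) 5-6(w=11)

step 1: add edge 0-6 (w=8); MST = {0-6(w=8)}
step 2: add edge 0-7 (w=10); MST = {0-6(w=8) 0-7(w=10)}
step 3: add edge 3-7 (w=3); MST = {0-6(w=8) 0-7(w=10) 3-7(w=3)}
step 4: add edge 2-7 (w=11); MST = {0-6(w=8) 0-7(w=10) 2-7(w=11) 3-7(w=3)}
step 5: add edge 5-6 (w=11); MST = {0-6(w=8) 0-7(w=10) 2-7(w=11) 3-7(w=3) 5-6(w=11)}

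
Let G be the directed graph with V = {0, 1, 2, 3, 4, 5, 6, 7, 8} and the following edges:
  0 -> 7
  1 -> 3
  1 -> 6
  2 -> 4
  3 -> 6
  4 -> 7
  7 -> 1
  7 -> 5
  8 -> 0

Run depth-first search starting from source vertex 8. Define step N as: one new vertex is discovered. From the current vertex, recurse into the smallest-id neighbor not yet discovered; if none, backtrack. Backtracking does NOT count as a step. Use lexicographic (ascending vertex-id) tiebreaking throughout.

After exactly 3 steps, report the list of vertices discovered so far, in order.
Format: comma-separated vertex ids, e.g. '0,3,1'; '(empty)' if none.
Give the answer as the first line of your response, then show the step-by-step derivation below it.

8,0,7

step 1: discover 8; path=8; order=8
step 2: discover 0; path=8>0; order=8,0
step 3: discover 7; path=8>0>7; order=8,0,7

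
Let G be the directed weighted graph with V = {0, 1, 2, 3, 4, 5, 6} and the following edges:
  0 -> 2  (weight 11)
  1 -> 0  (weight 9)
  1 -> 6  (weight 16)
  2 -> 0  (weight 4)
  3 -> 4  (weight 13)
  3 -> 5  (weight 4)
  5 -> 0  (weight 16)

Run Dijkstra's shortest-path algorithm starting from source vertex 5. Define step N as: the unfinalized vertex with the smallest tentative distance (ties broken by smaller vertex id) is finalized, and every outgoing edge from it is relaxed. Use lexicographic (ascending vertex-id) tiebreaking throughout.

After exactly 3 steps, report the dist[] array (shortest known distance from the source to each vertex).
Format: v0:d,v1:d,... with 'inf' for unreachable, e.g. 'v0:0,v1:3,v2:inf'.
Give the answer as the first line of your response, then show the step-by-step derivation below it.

v0:16,v1:inf,v2:27,v3:inf,v4:inf,v5:0,v6:inf

step 1: dist = v0:16,v1:inf,v2:inf,v3:inf,v4:inf,v5:0,v6:inf
step 2: dist = v0:16,v1:inf,v2:27,v3:inf,v4:inf,v5:0,v6:inf
step 3: dist = v0:16,v1:inf,v2:27,v3:inf,v4:inf,v5:0,v6:inf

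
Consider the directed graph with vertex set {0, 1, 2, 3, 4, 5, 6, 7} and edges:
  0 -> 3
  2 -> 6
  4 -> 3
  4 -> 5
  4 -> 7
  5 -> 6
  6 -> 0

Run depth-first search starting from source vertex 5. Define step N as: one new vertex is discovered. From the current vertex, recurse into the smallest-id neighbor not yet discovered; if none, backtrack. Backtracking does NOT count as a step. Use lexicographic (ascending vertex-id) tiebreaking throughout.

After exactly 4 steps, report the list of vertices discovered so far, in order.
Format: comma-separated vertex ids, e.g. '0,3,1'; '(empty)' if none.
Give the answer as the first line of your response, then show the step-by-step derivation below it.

5,6,0,3

step 1: discover 5; path=5; order=5
step 2: discover 6; path=5>6; order=5,6
step 3: discover 0; path=5>6>0; order=5,6,0
step 4: discover 3; path=5>6>0>3; order=5,6,0,3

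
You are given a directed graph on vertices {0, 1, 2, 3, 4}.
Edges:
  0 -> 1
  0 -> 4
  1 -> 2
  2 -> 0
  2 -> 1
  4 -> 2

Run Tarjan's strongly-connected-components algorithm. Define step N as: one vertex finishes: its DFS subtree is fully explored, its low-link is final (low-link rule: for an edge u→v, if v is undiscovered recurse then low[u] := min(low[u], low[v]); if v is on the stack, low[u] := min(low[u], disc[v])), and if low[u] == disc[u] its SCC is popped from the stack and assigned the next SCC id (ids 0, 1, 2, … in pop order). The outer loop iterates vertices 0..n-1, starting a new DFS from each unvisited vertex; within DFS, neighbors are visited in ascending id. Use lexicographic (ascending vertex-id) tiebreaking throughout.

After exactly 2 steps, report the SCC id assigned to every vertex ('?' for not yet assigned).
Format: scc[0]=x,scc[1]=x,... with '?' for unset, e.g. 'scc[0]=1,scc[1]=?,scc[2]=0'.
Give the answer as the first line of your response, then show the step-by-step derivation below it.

scc[0]=?,scc[1]=?,scc[2]=?,scc[3]=?,scc[4]=?

step 1: low=(low[0]=0,low[1]=1,low[2]=0,low[3]=?,low[4]=?); scc=(scc[0]=?,scc[1]=?,scc[2]=?,scc[3]=?,scc[4]=?)
step 2: low=(low[0]=0,low[1]=0,low[2]=0,low[3]=?,low[4]=?); scc=(scc[0]=?,scc[1]=?,scc[2]=?,scc[3]=?,scc[4]=?)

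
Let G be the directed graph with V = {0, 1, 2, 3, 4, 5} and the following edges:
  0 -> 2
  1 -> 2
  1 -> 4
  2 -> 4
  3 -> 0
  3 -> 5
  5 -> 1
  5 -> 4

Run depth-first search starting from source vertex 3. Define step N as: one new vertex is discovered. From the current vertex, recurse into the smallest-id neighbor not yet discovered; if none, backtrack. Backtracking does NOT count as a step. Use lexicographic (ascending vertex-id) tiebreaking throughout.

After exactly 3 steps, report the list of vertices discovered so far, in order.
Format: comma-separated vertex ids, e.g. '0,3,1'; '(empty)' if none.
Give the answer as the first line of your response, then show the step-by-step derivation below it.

3,0,2

step 1: discover 3; path=3; order=3
step 2: discover 0; path=3>0; order=3,0
step 3: discover 2; path=3>0>2; order=3,0,2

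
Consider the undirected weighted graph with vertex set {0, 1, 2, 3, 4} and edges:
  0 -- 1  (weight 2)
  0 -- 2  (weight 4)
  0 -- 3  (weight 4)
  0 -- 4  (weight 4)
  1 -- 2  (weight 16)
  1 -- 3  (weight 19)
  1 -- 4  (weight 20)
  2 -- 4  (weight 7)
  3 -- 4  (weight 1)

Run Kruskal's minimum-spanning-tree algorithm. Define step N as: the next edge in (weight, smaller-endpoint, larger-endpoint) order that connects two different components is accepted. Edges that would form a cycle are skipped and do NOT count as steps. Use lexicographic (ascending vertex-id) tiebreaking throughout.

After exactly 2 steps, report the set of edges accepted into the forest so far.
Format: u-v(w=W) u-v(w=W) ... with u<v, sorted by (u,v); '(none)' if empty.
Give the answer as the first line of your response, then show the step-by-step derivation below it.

0-1(w=2) 3-4(w=1)

step 1: add edge 3-4 (w=1); MST = {3-4(w=1)}
step 2: add edge 0-1 (w=2); MST = {0-1(w=2) 3-4(w=1)}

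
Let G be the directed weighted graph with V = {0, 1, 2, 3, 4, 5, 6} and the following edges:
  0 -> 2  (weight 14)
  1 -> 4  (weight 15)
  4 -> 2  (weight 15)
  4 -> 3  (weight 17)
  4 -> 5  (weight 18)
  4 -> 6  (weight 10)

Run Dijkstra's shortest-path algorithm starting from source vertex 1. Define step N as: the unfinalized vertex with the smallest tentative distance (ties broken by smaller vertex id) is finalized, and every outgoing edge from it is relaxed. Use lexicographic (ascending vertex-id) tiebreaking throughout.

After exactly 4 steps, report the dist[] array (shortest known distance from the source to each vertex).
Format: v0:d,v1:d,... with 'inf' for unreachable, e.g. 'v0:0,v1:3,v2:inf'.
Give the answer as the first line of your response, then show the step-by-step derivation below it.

v0:inf,v1:0,v2:30,v3:32,v4:15,v5:33,v6:25

step 1: dist = v0:inf,v1:0,v2:inf,v3:inf,v4:15,v5:inf,v6:inf
step 2: dist = v0:inf,v1:0,v2:30,v3:32,v4:15,v5:33,v6:25
step 3: dist = v0:inf,v1:0,v2:30,v3:32,v4:15,v5:33,v6:25
step 4: dist = v0:inf,v1:0,v2:30,v3:32,v4:15,v5:33,v6:25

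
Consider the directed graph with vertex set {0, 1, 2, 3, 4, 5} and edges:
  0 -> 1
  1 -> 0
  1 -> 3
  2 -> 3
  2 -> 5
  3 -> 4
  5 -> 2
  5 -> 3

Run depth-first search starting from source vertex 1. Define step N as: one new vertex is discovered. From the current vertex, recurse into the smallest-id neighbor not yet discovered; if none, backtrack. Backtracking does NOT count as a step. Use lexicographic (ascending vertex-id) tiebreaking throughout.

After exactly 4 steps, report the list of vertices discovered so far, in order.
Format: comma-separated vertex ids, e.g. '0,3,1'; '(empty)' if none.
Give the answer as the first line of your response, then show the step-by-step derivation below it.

1,0,3,4

step 1: discover 1; path=1; order=1
step 2: discover 0; path=1>0; order=1,0
step 3: discover 3; path=1>3; order=1,0,3
step 4: discover 4; path=1>3>4; order=1,0,3,4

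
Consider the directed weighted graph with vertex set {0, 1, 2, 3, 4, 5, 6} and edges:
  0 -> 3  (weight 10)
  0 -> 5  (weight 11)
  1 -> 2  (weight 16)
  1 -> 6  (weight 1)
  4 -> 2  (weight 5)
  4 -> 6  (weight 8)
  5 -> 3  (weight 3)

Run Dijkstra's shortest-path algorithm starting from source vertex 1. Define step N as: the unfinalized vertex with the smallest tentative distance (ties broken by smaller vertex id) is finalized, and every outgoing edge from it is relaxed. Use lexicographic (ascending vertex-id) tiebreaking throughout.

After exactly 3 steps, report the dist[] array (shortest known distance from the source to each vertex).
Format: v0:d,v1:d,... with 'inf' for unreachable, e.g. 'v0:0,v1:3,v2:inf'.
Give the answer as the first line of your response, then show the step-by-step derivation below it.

v0:inf,v1:0,v2:16,v3:inf,v4:inf,v5:inf,v6:1

step 1: dist = v0:inf,v1:0,v2:16,v3:inf,v4:inf,v5:inf,v6:1
step 2: dist = v0:inf,v1:0,v2:16,v3:inf,v4:inf,v5:inf,v6:1
step 3: dist = v0:inf,v1:0,v2:16,v3:inf,v4:inf,v5:inf,v6:1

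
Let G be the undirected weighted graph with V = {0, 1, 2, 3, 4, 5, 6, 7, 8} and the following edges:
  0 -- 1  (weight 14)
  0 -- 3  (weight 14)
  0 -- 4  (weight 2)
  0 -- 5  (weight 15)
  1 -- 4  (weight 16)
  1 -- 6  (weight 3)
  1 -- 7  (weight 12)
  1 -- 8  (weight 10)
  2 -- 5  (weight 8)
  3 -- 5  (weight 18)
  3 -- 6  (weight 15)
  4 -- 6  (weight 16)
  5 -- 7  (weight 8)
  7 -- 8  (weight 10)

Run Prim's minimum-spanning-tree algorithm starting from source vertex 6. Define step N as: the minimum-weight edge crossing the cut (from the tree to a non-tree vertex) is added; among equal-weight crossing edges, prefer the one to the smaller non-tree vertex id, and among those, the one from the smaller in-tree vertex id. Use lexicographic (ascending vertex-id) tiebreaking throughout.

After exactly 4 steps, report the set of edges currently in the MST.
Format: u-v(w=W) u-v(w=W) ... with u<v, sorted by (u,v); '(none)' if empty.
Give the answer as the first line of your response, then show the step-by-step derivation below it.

1-6(w=3) 1-8(w=10) 5-7(w=8) 7-8(w=10)

step 1: add edge 1-6 (w=3); MST = {1-6(w=3)}
step 2: add edge 1-8 (w=10); MST = {1-6(w=3) 1-8(w=10)}
step 3: add edge 7-8 (w=10); MST = {1-6(w=3) 1-8(w=10) 7-8(w=10)}
step 4: add edge 5-7 (w=8); MST = {1-6(w=3) 1-8(w=10) 5-7(w=8) 7-8(w=10)}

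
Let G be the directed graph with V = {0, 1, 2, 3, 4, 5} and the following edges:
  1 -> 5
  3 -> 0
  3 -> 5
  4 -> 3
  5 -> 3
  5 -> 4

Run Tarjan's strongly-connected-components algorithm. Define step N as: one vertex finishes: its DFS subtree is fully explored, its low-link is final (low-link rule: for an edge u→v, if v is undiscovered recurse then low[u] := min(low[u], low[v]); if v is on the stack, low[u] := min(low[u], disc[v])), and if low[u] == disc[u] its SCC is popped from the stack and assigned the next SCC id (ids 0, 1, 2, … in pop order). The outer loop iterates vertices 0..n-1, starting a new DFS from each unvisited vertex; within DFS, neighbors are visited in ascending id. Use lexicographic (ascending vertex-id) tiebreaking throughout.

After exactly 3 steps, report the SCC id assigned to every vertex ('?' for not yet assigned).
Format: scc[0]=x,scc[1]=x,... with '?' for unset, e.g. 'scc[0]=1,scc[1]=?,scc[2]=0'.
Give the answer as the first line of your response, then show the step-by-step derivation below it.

scc[0]=0,scc[1]=?,scc[2]=?,scc[3]=?,scc[4]=?,scc[5]=?

step 1: low=(low[0]=0,low[1]=?,low[2]=?,low[3]=?,low[4]=?,low[5]=?); scc=(scc[0]=0,scc[1]=?,scc[2]=?,scc[3]=?,scc[4]=?,scc[5]=?)
step 2: low=(low[0]=0,low[1]=1,low[2]=?,low[3]=2,low[4]=?,low[5]=2); scc=(scc[0]=0,scc[1]=?,scc[2]=?,scc[3]=?,scc[4]=?,scc[5]=?)
step 3: low=(low[0]=0,low[1]=1,low[2]=?,low[3]=2,low[4]=3,low[5]=2); scc=(scc[0]=0,scc[1]=?,scc[2]=?,scc[3]=?,scc[4]=?,scc[5]=?)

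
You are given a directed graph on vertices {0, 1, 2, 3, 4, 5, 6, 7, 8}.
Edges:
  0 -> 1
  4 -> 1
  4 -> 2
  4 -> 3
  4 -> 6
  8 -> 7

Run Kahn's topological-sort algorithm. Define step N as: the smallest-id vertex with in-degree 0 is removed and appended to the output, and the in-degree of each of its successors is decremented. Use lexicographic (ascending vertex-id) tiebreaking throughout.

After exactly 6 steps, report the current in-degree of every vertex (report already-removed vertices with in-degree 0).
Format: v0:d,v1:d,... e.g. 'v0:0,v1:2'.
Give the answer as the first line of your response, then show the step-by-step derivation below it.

v0:0,v1:0,v2:0,v3:0,v4:0,v5:0,v6:0,v7:1,v8:0

step 1: output 0; order=[0]; indeg=(0,1,1,1,0,0,1,1,0)
step 2: output 4; order=[0,4]; indeg=(0,0,0,0,0,0,0,1,0)
step 3: output 1; order=[0,4,1]; indeg=(0,0,0,0,0,0,0,1,0)
step 4: output 2; order=[0,4,1,2]; indeg=(0,0,0,0,0,0,0,1,0)
step 5: output 3; order=[0,4,1,2,3]; indeg=(0,0,0,0,0,0,0,1,0)
step 6: output 5; order=[0,4,1,2,3,5]; indeg=(0,0,0,0,0,0,0,1,0)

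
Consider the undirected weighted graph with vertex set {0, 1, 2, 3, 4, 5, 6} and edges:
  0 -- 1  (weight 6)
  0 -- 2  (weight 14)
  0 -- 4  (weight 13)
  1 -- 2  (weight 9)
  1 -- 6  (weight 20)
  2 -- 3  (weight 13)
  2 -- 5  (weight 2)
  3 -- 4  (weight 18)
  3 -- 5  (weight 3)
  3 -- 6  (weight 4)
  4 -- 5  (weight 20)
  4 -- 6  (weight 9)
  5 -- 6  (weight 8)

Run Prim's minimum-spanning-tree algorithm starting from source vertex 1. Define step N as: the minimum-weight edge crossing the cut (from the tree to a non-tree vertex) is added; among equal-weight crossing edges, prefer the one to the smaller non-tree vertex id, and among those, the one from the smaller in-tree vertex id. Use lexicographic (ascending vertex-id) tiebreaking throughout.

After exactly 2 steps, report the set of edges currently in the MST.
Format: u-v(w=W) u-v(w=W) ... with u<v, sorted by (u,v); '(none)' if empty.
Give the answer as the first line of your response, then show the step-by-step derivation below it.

0-1(w=6) 1-2(w=9)

step 1: add edge 0-1 (w=6); MST = {0-1(w=6)}
step 2: add edge 1-2 (w=9); MST = {0-1(w=6) 1-2(w=9)}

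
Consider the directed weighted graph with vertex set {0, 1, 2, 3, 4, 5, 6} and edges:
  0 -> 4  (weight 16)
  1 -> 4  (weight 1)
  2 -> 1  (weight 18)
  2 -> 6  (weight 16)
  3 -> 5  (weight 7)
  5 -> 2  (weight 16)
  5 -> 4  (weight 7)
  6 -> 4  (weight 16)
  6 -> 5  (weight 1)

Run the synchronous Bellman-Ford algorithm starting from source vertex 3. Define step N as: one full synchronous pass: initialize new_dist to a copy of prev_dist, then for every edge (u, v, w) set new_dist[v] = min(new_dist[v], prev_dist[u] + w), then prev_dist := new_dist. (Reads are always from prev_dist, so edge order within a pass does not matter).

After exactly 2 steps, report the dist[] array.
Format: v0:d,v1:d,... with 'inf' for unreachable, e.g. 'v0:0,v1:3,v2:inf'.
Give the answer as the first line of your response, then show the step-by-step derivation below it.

v0:inf,v1:inf,v2:23,v3:0,v4:14,v5:7,v6:inf

step 1: dist = v0:inf,v1:inf,v2:inf,v3:0,v4:inf,v5:7,v6:inf
step 2: dist = v0:inf,v1:inf,v2:23,v3:0,v4:14,v5:7,v6:inf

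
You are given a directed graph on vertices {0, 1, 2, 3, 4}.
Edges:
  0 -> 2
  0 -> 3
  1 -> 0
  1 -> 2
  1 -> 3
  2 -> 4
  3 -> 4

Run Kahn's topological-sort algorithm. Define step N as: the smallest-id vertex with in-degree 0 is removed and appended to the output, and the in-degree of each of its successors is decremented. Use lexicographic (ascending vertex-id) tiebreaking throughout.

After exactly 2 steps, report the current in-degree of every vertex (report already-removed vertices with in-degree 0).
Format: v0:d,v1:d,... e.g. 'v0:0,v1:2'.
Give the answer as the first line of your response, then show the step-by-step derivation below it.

v0:0,v1:0,v2:0,v3:0,v4:2

step 1: output 1; order=[1]; indeg=(0,0,1,1,2)
step 2: output 0; order=[1,0]; indeg=(0,0,0,0,2)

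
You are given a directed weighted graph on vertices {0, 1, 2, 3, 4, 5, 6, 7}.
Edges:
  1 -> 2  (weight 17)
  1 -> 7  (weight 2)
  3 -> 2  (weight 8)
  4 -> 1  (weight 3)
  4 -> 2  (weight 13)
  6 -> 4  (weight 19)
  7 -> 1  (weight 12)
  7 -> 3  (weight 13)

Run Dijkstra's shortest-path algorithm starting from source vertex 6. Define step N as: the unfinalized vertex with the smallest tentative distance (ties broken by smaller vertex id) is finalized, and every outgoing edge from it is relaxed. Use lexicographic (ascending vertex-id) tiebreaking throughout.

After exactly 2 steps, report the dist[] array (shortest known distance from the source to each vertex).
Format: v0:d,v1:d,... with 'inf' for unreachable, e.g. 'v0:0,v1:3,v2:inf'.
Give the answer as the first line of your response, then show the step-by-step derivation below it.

v0:inf,v1:22,v2:32,v3:inf,v4:19,v5:inf,v6:0,v7:inf

step 1: dist = v0:inf,v1:inf,v2:inf,v3:inf,v4:19,v5:inf,v6:0,v7:inf
step 2: dist = v0:inf,v1:22,v2:32,v3:inf,v4:19,v5:inf,v6:0,v7:inf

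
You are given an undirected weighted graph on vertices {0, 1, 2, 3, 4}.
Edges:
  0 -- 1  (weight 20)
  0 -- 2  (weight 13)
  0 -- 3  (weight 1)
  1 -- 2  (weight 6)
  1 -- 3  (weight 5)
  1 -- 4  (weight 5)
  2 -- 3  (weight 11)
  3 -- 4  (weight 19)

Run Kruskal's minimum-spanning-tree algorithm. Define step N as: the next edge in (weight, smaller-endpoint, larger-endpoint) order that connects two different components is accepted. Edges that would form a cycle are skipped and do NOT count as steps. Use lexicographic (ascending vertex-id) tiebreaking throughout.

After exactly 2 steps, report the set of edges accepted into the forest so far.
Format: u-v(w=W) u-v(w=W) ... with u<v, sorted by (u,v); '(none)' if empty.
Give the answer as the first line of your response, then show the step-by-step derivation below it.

0-3(w=1) 1-3(w=5)

step 1: add edge 0-3 (w=1); MST = {0-3(w=1)}
step 2: add edge 1-3 (w=5); MST = {0-3(w=1) 1-3(w=5)}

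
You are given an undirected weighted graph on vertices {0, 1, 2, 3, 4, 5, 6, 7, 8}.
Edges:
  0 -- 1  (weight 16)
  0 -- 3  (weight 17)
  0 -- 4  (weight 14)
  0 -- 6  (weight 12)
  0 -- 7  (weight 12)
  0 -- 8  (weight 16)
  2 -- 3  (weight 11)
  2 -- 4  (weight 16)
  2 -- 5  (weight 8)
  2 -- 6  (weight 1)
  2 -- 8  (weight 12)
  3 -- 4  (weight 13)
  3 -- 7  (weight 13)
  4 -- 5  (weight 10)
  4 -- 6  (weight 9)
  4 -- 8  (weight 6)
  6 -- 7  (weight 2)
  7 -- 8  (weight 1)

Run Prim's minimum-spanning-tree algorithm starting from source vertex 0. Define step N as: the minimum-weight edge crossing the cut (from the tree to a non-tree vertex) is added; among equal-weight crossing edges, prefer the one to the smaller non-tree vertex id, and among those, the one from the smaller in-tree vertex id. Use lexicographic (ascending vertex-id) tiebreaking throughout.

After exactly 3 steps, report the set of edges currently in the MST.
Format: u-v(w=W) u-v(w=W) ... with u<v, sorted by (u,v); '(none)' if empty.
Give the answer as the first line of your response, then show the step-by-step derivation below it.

0-6(w=12) 2-6(w=1) 6-7(w=2)

step 1: add edge 0-6 (w=12); MST = {0-6(w=12)}
step 2: add edge 2-6 (w=1); MST = {0-6(w=12) 2-6(w=1)}
step 3: add edge 6-7 (w=2); MST = {0-6(w=12) 2-6(w=1) 6-7(w=2)}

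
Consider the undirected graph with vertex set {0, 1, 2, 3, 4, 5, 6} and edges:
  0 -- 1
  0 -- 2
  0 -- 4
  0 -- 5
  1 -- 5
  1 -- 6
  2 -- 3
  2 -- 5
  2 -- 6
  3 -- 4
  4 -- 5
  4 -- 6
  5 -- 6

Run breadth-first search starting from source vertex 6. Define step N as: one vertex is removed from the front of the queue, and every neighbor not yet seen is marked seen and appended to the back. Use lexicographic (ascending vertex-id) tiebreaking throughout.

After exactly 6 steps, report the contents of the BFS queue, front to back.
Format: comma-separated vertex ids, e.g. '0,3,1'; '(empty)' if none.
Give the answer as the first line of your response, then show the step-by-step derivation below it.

3

step 1: dequeue 6; queue=[1,2,4,5]; order=6
step 2: dequeue 1; queue=[2,4,5,0]; order=6,1
step 3: dequeue 2; queue=[4,5,0,3]; order=6,1,2
step 4: dequeue 4; queue=[5,0,3]; order=6,1,2,4
step 5: dequeue 5; queue=[0,3]; order=6,1,2,4,5
step 6: dequeue 0; queue=[3]; order=6,1,2,4,5,0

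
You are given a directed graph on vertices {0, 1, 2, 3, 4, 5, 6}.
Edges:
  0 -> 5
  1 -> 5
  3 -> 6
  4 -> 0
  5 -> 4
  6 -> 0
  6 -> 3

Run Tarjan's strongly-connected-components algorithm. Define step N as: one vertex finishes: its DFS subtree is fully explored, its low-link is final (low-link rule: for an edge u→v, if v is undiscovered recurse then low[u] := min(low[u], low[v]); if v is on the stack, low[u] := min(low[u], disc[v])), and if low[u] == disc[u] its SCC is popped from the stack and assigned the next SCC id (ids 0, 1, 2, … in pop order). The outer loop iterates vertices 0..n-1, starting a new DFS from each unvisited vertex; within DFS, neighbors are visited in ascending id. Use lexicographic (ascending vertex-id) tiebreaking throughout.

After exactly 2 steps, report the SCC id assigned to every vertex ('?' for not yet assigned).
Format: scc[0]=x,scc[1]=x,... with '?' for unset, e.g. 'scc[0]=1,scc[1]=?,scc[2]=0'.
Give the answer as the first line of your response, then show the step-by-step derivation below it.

scc[0]=?,scc[1]=?,scc[2]=?,scc[3]=?,scc[4]=?,scc[5]=?,scc[6]=?

step 1: low=(low[0]=0,low[1]=?,low[2]=?,low[3]=?,low[4]=0,low[5]=1,low[6]=?); scc=(scc[0]=?,scc[1]=?,scc[2]=?,scc[3]=?,scc[4]=?,scc[5]=?,scc[6]=?)
step 2: low=(low[0]=0,low[1]=?,low[2]=?,low[3]=?,low[4]=0,low[5]=0,low[6]=?); scc=(scc[0]=?,scc[1]=?,scc[2]=?,scc[3]=?,scc[4]=?,scc[5]=?,scc[6]=?)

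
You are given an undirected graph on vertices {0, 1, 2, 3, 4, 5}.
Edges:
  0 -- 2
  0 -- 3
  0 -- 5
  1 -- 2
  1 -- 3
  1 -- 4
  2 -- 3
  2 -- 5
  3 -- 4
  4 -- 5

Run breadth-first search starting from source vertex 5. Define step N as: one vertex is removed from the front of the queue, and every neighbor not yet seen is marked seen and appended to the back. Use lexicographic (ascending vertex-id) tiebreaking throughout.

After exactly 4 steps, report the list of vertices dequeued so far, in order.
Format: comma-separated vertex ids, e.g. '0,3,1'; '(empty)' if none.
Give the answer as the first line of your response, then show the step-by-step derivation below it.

5,0,2,4

step 1: dequeue 5; queue=[0,2,4]; order=5
step 2: dequeue 0; queue=[2,4,3]; order=5,0
step 3: dequeue 2; queue=[4,3,1]; order=5,0,2
step 4: dequeue 4; queue=[3,1]; order=5,0,2,4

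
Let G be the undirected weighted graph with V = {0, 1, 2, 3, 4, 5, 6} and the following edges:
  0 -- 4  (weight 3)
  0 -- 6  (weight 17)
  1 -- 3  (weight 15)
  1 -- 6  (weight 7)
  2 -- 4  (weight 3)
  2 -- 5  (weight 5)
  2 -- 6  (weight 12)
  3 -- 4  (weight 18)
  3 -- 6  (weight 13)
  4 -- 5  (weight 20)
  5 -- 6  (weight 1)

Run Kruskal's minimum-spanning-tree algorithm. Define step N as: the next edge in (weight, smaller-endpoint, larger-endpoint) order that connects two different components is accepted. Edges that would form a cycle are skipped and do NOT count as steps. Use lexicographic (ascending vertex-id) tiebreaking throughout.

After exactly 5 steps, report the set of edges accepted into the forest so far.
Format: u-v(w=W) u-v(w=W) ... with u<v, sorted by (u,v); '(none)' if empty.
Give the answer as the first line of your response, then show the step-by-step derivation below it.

0-4(w=3) 1-6(w=7) 2-4(w=3) 2-5(w=5) 5-6(w=1)

step 1: add edge 5-6 (w=1); MST = {5-6(w=1)}
step 2: add edge 0-4 (w=3); MST = {0-4(w=3) 5-6(w=1)}
step 3: add edge 2-4 (w=3); MST = {0-4(w=3) 2-4(w=3) 5-6(w=1)}
step 4: add edge 2-5 (w=5); MST = {0-4(w=3) 2-4(w=3) 2-5(w=5) 5-6(w=1)}
step 5: add edge 1-6 (w=7); MST = {0-4(w=3) 1-6(w=7) 2-4(w=3) 2-5(w=5) 5-6(w=1)}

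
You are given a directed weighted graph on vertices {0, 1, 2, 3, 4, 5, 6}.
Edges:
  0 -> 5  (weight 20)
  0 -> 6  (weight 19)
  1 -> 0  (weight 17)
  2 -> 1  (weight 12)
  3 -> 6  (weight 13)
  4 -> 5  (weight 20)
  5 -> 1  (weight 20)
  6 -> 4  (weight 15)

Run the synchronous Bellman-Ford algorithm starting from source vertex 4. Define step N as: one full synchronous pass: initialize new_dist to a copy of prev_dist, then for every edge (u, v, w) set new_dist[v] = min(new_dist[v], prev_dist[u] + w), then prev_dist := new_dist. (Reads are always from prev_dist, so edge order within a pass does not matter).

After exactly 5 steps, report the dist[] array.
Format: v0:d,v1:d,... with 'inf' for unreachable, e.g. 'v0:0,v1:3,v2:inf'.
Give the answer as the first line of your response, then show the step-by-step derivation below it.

v0:57,v1:40,v2:inf,v3:inf,v4:0,v5:20,v6:76

step 1: dist = v0:inf,v1:inf,v2:inf,v3:inf,v4:0,v5:20,v6:inf
step 2: dist = v0:inf,v1:40,v2:inf,v3:inf,v4:0,v5:20,v6:inf
step 3: dist = v0:57,v1:40,v2:inf,v3:inf,v4:0,v5:20,v6:inf
step 4: dist = v0:57,v1:40,v2:inf,v3:inf,v4:0,v5:20,v6:76
step 5: dist = v0:57,v1:40,v2:inf,v3:inf,v4:0,v5:20,v6:76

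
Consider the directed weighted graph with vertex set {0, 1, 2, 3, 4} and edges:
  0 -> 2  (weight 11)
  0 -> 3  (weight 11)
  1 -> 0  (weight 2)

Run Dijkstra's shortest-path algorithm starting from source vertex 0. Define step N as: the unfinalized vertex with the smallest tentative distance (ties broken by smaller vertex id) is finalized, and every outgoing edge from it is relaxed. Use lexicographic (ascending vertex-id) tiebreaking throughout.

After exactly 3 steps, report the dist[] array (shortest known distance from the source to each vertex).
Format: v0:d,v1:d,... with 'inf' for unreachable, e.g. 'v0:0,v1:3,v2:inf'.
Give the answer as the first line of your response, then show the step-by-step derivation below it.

v0:0,v1:inf,v2:11,v3:11,v4:inf

step 1: dist = v0:0,v1:inf,v2:11,v3:11,v4:inf
step 2: dist = v0:0,v1:inf,v2:11,v3:11,v4:inf
step 3: dist = v0:0,v1:inf,v2:11,v3:11,v4:inf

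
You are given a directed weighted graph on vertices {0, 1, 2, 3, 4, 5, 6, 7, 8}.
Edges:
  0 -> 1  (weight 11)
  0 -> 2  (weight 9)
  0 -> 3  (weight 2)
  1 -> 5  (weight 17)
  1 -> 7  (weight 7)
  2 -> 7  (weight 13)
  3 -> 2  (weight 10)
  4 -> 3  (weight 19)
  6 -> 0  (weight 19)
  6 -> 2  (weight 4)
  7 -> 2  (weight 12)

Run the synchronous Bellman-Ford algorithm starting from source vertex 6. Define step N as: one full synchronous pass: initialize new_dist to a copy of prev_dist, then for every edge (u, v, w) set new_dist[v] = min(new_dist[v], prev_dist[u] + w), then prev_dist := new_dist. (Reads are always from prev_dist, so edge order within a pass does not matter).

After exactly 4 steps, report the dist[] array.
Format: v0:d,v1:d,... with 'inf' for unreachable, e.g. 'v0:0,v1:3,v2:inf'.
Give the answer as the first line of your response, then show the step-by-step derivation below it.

v0:19,v1:30,v2:4,v3:21,v4:inf,v5:47,v6:0,v7:17,v8:inf

step 1: dist = v0:19,v1:inf,v2:4,v3:inf,v4:inf,v5:inf,v6:0,v7:inf,v8:inf
step 2: dist = v0:19,v1:30,v2:4,v3:21,v4:inf,v5:inf,v6:0,v7:17,v8:inf
step 3: dist = v0:19,v1:30,v2:4,v3:21,v4:inf,v5:47,v6:0,v7:17,v8:inf
step 4: dist = v0:19,v1:30,v2:4,v3:21,v4:inf,v5:47,v6:0,v7:17,v8:inf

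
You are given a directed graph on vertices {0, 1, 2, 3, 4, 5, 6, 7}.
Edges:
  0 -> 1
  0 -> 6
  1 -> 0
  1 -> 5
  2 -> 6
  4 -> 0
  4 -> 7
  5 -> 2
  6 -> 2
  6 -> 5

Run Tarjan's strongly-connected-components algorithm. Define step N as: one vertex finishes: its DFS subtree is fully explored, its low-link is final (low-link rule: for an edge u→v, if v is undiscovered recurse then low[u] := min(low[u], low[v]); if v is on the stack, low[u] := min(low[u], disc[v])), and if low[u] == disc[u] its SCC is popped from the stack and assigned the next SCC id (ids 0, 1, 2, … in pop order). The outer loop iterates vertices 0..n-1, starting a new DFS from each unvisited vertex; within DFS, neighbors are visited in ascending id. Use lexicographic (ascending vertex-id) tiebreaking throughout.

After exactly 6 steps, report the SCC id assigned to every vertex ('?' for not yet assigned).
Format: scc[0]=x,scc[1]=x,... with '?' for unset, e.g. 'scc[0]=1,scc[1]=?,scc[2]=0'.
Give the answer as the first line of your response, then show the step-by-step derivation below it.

scc[0]=1,scc[1]=1,scc[2]=0,scc[3]=2,scc[4]=?,scc[5]=0,scc[6]=0,scc[7]=?

step 1: low=(low[0]=0,low[1]=0,low[2]=3,low[3]=?,low[4]=?,low[5]=2,low[6]=2,low[7]=?); scc=(scc[0]=?,scc[1]=?,scc[2]=?,scc[3]=?,scc[4]=?,scc[5]=?,scc[6]=?,scc[7]=?)
step 2: low=(low[0]=0,low[1]=0,low[2]=2,low[3]=?,low[4]=?,low[5]=2,low[6]=2,low[7]=?); scc=(scc[0]=?,scc[1]=?,scc[2]=?,scc[3]=?,scc[4]=?,scc[5]=?,scc[6]=?,scc[7]=?)
step 3: low=(low[0]=0,low[1]=0,low[2]=2,low[3]=?,low[4]=?,low[5]=2,low[6]=2,low[7]=?); scc=(scc[0]=?,scc[1]=?,scc[2]=0,scc[3]=?,scc[4]=?,scc[5]=0,scc[6]=0,scc[7]=?)
step 4: low=(low[0]=0,low[1]=0,low[2]=2,low[3]=?,low[4]=?,low[5]=2,low[6]=2,low[7]=?); scc=(scc[0]=?,scc[1]=?,scc[2]=0,scc[3]=?,scc[4]=?,scc[5]=0,scc[6]=0,scc[7]=?)
step 5: low=(low[0]=0,low[1]=0,low[2]=2,low[3]=?,low[4]=?,low[5]=2,low[6]=2,low[7]=?); scc=(scc[0]=1,scc[1]=1,scc[2]=0,scc[3]=?,scc[4]=?,scc[5]=0,scc[6]=0,scc[7]=?)
step 6: low=(low[0]=0,low[1]=0,low[2]=2,low[3]=5,low[4]=?,low[5]=2,low[6]=2,low[7]=?); scc=(scc[0]=1,scc[1]=1,scc[2]=0,scc[3]=2,scc[4]=?,scc[5]=0,scc[6]=0,scc[7]=?)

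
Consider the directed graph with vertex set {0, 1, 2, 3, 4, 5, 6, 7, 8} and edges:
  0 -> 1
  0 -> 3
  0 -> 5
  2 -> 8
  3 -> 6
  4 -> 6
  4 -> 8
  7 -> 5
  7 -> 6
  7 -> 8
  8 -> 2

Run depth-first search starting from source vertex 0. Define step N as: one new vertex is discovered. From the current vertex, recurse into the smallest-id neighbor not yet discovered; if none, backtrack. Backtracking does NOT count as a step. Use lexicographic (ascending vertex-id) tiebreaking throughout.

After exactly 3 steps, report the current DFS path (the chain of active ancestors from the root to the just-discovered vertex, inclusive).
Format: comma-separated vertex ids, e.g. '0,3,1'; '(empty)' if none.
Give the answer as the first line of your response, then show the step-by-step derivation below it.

0,3

step 1: discover 0; path=0; order=0
step 2: discover 1; path=0>1; order=0,1
step 3: discover 3; path=0>3; order=0,1,3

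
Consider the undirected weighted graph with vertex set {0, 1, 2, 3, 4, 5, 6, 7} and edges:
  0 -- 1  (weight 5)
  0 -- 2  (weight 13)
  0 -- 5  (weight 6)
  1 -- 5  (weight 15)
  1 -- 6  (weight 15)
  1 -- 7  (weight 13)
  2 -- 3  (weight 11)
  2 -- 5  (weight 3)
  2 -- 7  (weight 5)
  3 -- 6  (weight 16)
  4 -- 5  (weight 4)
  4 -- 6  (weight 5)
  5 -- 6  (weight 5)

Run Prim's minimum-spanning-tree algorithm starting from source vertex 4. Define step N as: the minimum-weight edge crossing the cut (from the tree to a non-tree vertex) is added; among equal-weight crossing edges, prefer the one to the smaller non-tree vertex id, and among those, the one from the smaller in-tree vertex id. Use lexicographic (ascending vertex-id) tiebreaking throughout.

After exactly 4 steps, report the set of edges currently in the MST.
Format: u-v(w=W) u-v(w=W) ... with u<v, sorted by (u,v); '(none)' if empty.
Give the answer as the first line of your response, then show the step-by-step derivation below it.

2-5(w=3) 2-7(w=5) 4-5(w=4) 4-6(w=5)

step 1: add edge 4-5 (w=4); MST = {4-5(w=4)}
step 2: add edge 2-5 (w=3); MST = {2-5(w=3) 4-5(w=4)}
step 3: add edge 4-6 (w=5); MST = {2-5(w=3) 4-5(w=4) 4-6(w=5)}
step 4: add edge 2-7 (w=5); MST = {2-5(w=3) 2-7(w=5) 4-5(w=4) 4-6(w=5)}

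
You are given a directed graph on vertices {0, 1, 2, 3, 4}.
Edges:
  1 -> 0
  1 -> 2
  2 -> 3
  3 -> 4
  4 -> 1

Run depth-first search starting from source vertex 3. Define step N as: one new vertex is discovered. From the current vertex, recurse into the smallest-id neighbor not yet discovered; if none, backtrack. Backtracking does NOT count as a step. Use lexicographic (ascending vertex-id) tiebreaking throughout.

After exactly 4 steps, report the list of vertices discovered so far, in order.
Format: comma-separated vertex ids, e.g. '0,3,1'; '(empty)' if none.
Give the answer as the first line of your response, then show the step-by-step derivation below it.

3,4,1,0

step 1: discover 3; path=3; order=3
step 2: discover 4; path=3>4; order=3,4
step 3: discover 1; path=3>4>1; order=3,4,1
step 4: discover 0; path=3>4>1>0; order=3,4,1,0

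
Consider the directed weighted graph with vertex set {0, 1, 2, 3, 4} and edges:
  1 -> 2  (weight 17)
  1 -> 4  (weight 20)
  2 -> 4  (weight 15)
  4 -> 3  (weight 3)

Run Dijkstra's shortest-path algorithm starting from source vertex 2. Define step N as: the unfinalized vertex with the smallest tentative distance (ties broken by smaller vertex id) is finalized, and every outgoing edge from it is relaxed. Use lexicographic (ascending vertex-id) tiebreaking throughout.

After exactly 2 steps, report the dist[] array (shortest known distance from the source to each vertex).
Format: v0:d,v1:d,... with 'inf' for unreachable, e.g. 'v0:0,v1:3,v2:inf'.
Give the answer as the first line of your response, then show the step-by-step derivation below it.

v0:inf,v1:inf,v2:0,v3:18,v4:15

step 1: dist = v0:inf,v1:inf,v2:0,v3:inf,v4:15
step 2: dist = v0:inf,v1:inf,v2:0,v3:18,v4:15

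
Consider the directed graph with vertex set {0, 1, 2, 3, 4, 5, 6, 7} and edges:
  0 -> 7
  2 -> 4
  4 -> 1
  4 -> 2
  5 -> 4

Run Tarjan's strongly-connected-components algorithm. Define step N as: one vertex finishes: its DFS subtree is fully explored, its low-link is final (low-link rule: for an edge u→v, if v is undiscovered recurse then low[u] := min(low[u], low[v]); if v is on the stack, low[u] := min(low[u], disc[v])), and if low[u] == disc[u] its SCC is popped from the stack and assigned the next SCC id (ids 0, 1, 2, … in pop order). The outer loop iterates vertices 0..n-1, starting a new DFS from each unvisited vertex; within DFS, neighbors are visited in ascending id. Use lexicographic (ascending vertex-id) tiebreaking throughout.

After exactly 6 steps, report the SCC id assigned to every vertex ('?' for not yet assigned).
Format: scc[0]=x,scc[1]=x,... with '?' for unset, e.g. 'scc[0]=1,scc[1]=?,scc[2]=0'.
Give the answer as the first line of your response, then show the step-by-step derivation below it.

scc[0]=1,scc[1]=2,scc[2]=3,scc[3]=4,scc[4]=3,scc[5]=?,scc[6]=?,scc[7]=0

step 1: low=(low[0]=0,low[1]=?,low[2]=?,low[3]=?,low[4]=?,low[5]=?,low[6]=?,low[7]=1); scc=(scc[0]=?,scc[1]=?,scc[2]=?,scc[3]=?,scc[4]=?,scc[5]=?,scc[6]=?,scc[7]=0)
step 2: low=(low[0]=0,low[1]=?,low[2]=?,low[3]=?,low[4]=?,low[5]=?,low[6]=?,low[7]=1); scc=(scc[0]=1,scc[1]=?,scc[2]=?,scc[3]=?,scc[4]=?,scc[5]=?,scc[6]=?,scc[7]=0)
step 3: low=(low[0]=0,low[1]=2,low[2]=?,low[3]=?,low[4]=?,low[5]=?,low[6]=?,low[7]=1); scc=(scc[0]=1,scc[1]=2,scc[2]=?,scc[3]=?,scc[4]=?,scc[5]=?,scc[6]=?,scc[7]=0)
step 4: low=(low[0]=0,low[1]=2,low[2]=3,low[3]=?,low[4]=3,low[5]=?,low[6]=?,low[7]=1); scc=(scc[0]=1,scc[1]=2,scc[2]=?,scc[3]=?,scc[4]=?,scc[5]=?,scc[6]=?,scc[7]=0)
step 5: low=(low[0]=0,low[1]=2,low[2]=3,low[3]=?,low[4]=3,low[5]=?,low[6]=?,low[7]=1); scc=(scc[0]=1,scc[1]=2,scc[2]=3,scc[3]=?,scc[4]=3,scc[5]=?,scc[6]=?,scc[7]=0)
step 6: low=(low[0]=0,low[1]=2,low[2]=3,low[3]=5,low[4]=3,low[5]=?,low[6]=?,low[7]=1); scc=(scc[0]=1,scc[1]=2,scc[2]=3,scc[3]=4,scc[4]=3,scc[5]=?,scc[6]=?,scc[7]=0)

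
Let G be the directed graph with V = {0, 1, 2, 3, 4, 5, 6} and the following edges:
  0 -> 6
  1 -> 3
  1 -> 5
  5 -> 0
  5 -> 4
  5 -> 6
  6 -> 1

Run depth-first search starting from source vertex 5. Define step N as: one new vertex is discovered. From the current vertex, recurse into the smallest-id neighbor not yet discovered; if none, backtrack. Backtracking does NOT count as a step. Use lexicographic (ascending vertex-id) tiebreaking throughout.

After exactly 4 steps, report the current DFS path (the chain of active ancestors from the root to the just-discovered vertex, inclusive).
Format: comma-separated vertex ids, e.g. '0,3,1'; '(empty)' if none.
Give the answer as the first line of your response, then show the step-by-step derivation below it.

5,0,6,1

step 1: discover 5; path=5; order=5
step 2: discover 0; path=5>0; order=5,0
step 3: discover 6; path=5>0>6; order=5,0,6
step 4: discover 1; path=5>0>6>1; order=5,0,6,1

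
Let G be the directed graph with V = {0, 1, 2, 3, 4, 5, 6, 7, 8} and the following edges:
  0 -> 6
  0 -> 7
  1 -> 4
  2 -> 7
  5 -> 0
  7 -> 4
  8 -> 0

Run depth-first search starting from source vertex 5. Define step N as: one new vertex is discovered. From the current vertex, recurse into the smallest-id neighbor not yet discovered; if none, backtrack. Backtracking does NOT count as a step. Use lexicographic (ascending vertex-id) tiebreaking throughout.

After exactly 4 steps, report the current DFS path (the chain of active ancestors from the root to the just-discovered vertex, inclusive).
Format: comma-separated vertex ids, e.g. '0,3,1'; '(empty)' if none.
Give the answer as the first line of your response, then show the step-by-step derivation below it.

5,0,7

step 1: discover 5; path=5; order=5
step 2: discover 0; path=5>0; order=5,0
step 3: discover 6; path=5>0>6; order=5,0,6
step 4: discover 7; path=5>0>7; order=5,0,6,7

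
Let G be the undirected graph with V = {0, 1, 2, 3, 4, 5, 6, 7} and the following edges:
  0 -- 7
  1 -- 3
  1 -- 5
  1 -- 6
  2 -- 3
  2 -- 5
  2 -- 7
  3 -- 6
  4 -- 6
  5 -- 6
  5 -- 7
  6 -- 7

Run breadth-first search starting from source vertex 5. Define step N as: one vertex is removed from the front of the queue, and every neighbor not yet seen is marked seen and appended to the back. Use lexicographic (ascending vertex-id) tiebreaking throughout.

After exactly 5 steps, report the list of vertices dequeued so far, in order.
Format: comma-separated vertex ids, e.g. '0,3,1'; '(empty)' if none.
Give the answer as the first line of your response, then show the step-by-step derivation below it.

5,1,2,6,7

step 1: dequeue 5; queue=[1,2,6,7]; order=5
step 2: dequeue 1; queue=[2,6,7,3]; order=5,1
step 3: dequeue 2; queue=[6,7,3]; order=5,1,2
step 4: dequeue 6; queue=[7,3,4]; order=5,1,2,6
step 5: dequeue 7; queue=[3,4,0]; order=5,1,2,6,7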